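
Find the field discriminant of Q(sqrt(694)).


For K = Q(sqrt(d)) with d squarefree: disc(K) = d if d = 1 mod 4, and disc(K) = 4d if d = 2 or 3 mod 4.
Here d = 694, and d mod 4 = 2.
d = 2 mod 4, not 1 (O_K = Z[sqrt(d)]), so disc(K) = 4d = 4 * (694) = 2776

2776


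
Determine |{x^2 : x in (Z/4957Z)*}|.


For prime p, the number of non-zero quadratic residues is (p-1)/2.
= (4957-1)/2
= 2478

2478


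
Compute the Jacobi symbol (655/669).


Compute (655/669) via quadratic reciprocity:
  reciprocity: (655/669) -> +(669/655)
  reduce: (14/655)
  pull out 2: (2/655) = +1  (since 655 mod 8 = 7)
  reciprocity: (7/655) -> -(655/7)
  reduce: (4/7)
  pull out 2: (2/7) = +1  (since 7 mod 8 = 7)
  pull out 2: (2/7) = +1  (since 7 mod 8 = 7)
  (1/7) = 1
Product of signs = -1

-1


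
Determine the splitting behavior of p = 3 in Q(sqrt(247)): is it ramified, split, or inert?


K = Q(sqrt(247)). Since d mod 4 = 3, disc(K) = 988.
Check p | disc: 988 mod 3 = 1.
p does not divide disc. Compute Legendre symbol (d/p):
1^((3-1)/2) mod 3 = 1
(d/p) = 1, so p splits: (p) = P*P' with e=1, f=1, g=2.
Therefore p is split.

split


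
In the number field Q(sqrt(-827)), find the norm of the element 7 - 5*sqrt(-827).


N(a + b*sqrt(d)) = a^2 - d*b^2
= (7)^2 - (-827)*(-5)^2
= 49 + 20675
= 20724

20724


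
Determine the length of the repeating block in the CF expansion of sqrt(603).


Run the CF algorithm for sqrt(603).
a_0 = floor(sqrt(603)) = 24; set m_0=0, q_0=1.
Recurrence: m' = q*a - m,  q' = (d - m'^2)/q,  a' = floor((a_0 + m')/q').
  step 1: m=24, q=27, a=1
  step 2: m=3, q=22, a=1
  step 3: m=19, q=11, a=3
  step 4: m=14, q=37, a=1
  step 5: m=23, q=2, a=23
  step 6: m=23, q=37, a=1
  step 7: m=14, q=11, a=3
  step 8: m=19, q=22, a=1
  step 9: m=3, q=27, a=1
  step 10: m=24, q=1, a=48
a_10 = 2*a_0 = 48, so the period closes here.
sqrt(603) = [24; 1, 1, 3, 1, 23, 1, 3, 1, 1, 48]
Period length = 10

10


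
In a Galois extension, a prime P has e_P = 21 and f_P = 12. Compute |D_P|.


|D_P| = e * f
= 21 * 12
= 252

252


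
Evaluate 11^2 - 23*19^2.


x^2 - d*y^2
= 11^2 - 23*19^2
= 121 - 8303
= -8182

-8182


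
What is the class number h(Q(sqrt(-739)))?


K = Q(sqrt(-739)). d mod 4 = 1, so D = disc(K) = d = -739
h(K) equals the number of primitive reduced positive-definite forms (a, b, c) = a*x^2 + b*x*y + c*y^2 with b^2 - 4ac = D,
where reduced means |b| <= a <= c, with b >= 0 whenever |b| = a or a = c, and primitive means gcd(a, b, c) = 1.
Reduced forces 3a^2 <= |D| = 739, so 1 <= a <= 15; b must have the parity of D, and c = (b^2 - D)/(4a) must be an integer >= a.
Enumerate a = 1..15, b in [-a, a]:
  a=1: (1, 1, 185)  [1]
  a=2..4: none
  a=5: (5, -1, 37), (5, 1, 37)  [2]
  a=6..10: none
  a=11: (11, -3, 17), (11, 3, 17)  [2]
  a=12..15: none
Total reduced forms: 1 + 2 + 2 = 5
h = 5

5


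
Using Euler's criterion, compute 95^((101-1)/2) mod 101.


p = 101 is prime and the exponent is (p-1)/2 = 50, so by Euler's criterion 95^50 = (95/101) = +1 or -1 mod 101.
Compute by square-and-multiply:
  50 = 32 + 16 + 2 (binary 110010)
  Repeated squaring mod 101: 95^1 = 95, 95^2 = 36, 95^4 = 84, 95^8 = 87, 95^16 = 95, 95^32 = 36
  95^50 = 95^32 * 95^16 * 95^2 = 36 * 95 * 36 mod 101
    36 * 95 = 3420 = 87 mod 101
    87 * 36 = 3132 = 1 mod 101
  95^50 = 1 mod 101
Result 1: 95 is a quadratic residue mod 101.
95^50 mod 101 = 1

1


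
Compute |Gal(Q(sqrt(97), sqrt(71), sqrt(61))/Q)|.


The 3 square roots of distinct primes are multiplicatively independent over Q,
so [K:Q] = 2^3 and Gal(K/Q) is isomorphic to (Z/2Z)^3.
|Gal| = 2^3 = 8

8


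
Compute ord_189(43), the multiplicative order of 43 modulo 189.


We want ord_189(43), the smallest k >= 1 with 43^k = 1 mod 189.
n = 189 = 3^3 * 7, phi(189) = 108; the order divides phi(n).
Divisors of 108: 1, 2, 3, 4, 6, 9, 12, 18, 27, 36, 54, 108
Repeated squaring mod 189: 43^1 = 43, 43^2 = 148, 43^4 = 169, 43^8 = 22, 43^16 = 106, 43^32 = 85, 43^64 = 43
Test divisors in increasing order:
  k=1: 43^1 = 43 mod 189
  k=2: 43^2 = 148 mod 189
  k=3: 43^3 = 148 * 43 = 127 mod 189
  k=4: 43^4 = 169 mod 189
  k=6: 43^6 = 169 * 148 = 64 mod 189
  k=9: 43^9 = 22 * 43 = 1 mod 189  <- first divisor giving 1
Order = 9

9


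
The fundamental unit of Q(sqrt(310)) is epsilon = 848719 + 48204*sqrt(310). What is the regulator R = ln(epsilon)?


epsilon = 848719 + 48204*sqrt(310)
= 1.6974e+06
R = ln(1.6974e+06)
= 14.3446

14.3446


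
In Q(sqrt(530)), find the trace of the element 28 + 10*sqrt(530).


Tr(a + b*sqrt(d)) = (a + b*sqrt(d)) + (a - b*sqrt(d)) = 2a
= 2 * (28)
= 56

56


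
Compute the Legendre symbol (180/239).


p = 239 is prime, so compute (180/239) with the reciprocity algorithm (Jacobi-symbol steps: pull out 2s via (2/n), flip via reciprocity, reduce):
  pull out 2: (2/239) = +1  (since 239 mod 8 = 7)
  pull out 2: (2/239) = +1  (since 239 mod 8 = 7)
  reciprocity: (45/239) -> +(239/45)
  reduce: (14/45)
  pull out 2: (2/45) = -1  (since 45 mod 8 = 5)
  reciprocity: (7/45) -> +(45/7)
  reduce: (3/7)
  reciprocity: (3/7) -> -(7/3)
  reduce: (1/3)
  (1/3) = 1
Product of signs = 1
(180/239) = 1

1


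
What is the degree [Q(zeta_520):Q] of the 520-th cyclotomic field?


The degree equals Euler's totient phi(520).
520 = 2^3 * 5 * 13
phi(520) = 192

192


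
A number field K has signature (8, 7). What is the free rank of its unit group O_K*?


By Dirichlet's unit theorem:
rank = r1 + r2 - 1
= 8 + 7 - 1
= 14

14


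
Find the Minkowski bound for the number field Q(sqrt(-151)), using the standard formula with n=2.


d = -151, d mod 4 = 1, so disc(K) = d = -151; |disc(K)| = 151
Imaginary quadratic field, so n = 2, s = r2 = 1, r1 = 0
M = (n!/n^n) * (4/pi)^s * sqrt(|disc(K)|) = (2!/2^2) * (4/pi)^1 * sqrt(151)
= 0.5 * 1.273240 * 12.288206
= 7.8229

7.8229


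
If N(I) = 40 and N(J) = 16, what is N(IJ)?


N(IJ) = N(I) * N(J)
= 40 * 16
= 640

640


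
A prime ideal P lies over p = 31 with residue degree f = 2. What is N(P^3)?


N(P^a) = p^(a*f)
= 31^(3*2)
= 31^6
= 887503681

887503681


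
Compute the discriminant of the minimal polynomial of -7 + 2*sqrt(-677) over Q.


The element -7 + 2*sqrt(-677) has minimal polynomial:
x^2 + 14*x + 2757
Discriminant = (14)^2 - 4*(2757)
= 196 - 11028
= -10832

-10832


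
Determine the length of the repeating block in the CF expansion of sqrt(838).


Run the CF algorithm for sqrt(838).
a_0 = floor(sqrt(838)) = 28; set m_0=0, q_0=1.
Recurrence: m' = q*a - m,  q' = (d - m'^2)/q,  a' = floor((a_0 + m')/q').
  step 1: m=28, q=54, a=1
  step 2: m=26, q=3, a=18
  step 3: m=28, q=18, a=3
  step 4: m=26, q=9, a=6
  step 5: m=28, q=6, a=9
  step 6: m=26, q=27, a=2
  step 7: m=28, q=2, a=28
  step 8: m=28, q=27, a=2
  step 9: m=26, q=6, a=9
  step 10: m=28, q=9, a=6
  step 11: m=26, q=18, a=3
  step 12: m=28, q=3, a=18
  step 13: m=26, q=54, a=1
  step 14: m=28, q=1, a=56
a_14 = 2*a_0 = 56, so the period closes here.
sqrt(838) = [28; 1, 18, 3, 6, 9, 2, 28, 2, 9, 6, 3, 18, 1, 56]
Period length = 14

14


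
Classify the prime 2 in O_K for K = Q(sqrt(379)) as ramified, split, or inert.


K = Q(sqrt(379)). Since d mod 4 = 3, disc(K) = 1516.
Check p | disc: 1516 mod 2 = 0.
p divides disc, so p ramifies: (p) = P^2 with e=2, f=1, g=1.
Therefore p is ramified.

ramified


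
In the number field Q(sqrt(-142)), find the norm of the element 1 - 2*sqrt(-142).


N(a + b*sqrt(d)) = a^2 - d*b^2
= (1)^2 - (-142)*(-2)^2
= 1 + 568
= 569

569


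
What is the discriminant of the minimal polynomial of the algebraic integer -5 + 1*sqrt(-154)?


The element -5 + 1*sqrt(-154) has minimal polynomial:
x^2 + 10*x + 179
Discriminant = (10)^2 - 4*(179)
= 100 - 716
= -616

-616


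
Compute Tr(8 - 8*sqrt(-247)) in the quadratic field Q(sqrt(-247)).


Tr(a + b*sqrt(d)) = (a + b*sqrt(d)) + (a - b*sqrt(d)) = 2a
= 2 * (8)
= 16

16


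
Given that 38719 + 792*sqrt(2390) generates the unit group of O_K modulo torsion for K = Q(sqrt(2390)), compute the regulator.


epsilon = 38719 + 792*sqrt(2390)
= 77438.0000
R = ln(77438.0000)
= 11.2572

11.2572


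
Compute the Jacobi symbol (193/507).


Compute (193/507) via quadratic reciprocity:
  reciprocity: (193/507) -> +(507/193)
  reduce: (121/193)
  reciprocity: (121/193) -> +(193/121)
  reduce: (72/121)
  pull out 2: (2/121) = +1  (since 121 mod 8 = 1)
  pull out 2: (2/121) = +1  (since 121 mod 8 = 1)
  pull out 2: (2/121) = +1  (since 121 mod 8 = 1)
  reciprocity: (9/121) -> +(121/9)
  reduce: (4/9)
  pull out 2: (2/9) = +1  (since 9 mod 8 = 1)
  pull out 2: (2/9) = +1  (since 9 mod 8 = 1)
  (1/9) = 1
Product of signs = 1

1


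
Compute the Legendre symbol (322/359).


p = 359 is prime, so compute (322/359) with the reciprocity algorithm (Jacobi-symbol steps: pull out 2s via (2/n), flip via reciprocity, reduce):
  pull out 2: (2/359) = +1  (since 359 mod 8 = 7)
  reciprocity: (161/359) -> +(359/161)
  reduce: (37/161)
  reciprocity: (37/161) -> +(161/37)
  reduce: (13/37)
  reciprocity: (13/37) -> +(37/13)
  reduce: (11/13)
  reciprocity: (11/13) -> +(13/11)
  reduce: (2/11)
  pull out 2: (2/11) = -1  (since 11 mod 8 = 3)
  (1/11) = 1
Product of signs = -1
(322/359) = -1

-1


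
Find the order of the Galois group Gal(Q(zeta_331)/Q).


|Gal(Q(zeta_331)/Q)| = phi(331)
= 330

330


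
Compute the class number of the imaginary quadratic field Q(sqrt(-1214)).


K = Q(sqrt(-1214)). d mod 4 = 2, so D = disc(K) = 4d = -4856
h(K) equals the number of primitive reduced positive-definite forms (a, b, c) = a*x^2 + b*x*y + c*y^2 with b^2 - 4ac = D,
where reduced means |b| <= a <= c, with b >= 0 whenever |b| = a or a = c, and primitive means gcd(a, b, c) = 1.
Reduced forces 3a^2 <= |D| = 4856, so 1 <= a <= 40; b must have the parity of D, and c = (b^2 - D)/(4a) must be an integer >= a.
Enumerate a = 1..40, b in [-a, a]:
  a=1: (1, 0, 1214)  [1]
  a=2: (2, 0, 607)  [1]
  a=3: (3, -2, 405), (3, 2, 405)  [2]
  a=4: none
  a=5: (5, -2, 243), (5, 2, 243)  [2]
  a=6: (6, -4, 203), (6, 4, 203)  [2]
  a=7: (7, -4, 174), (7, 4, 174)  [2]
  a=8: none
  a=9: (9, -2, 135), (9, 2, 135)  [2]
  a=10: (10, -8, 123), (10, 8, 123)  [2]
  a=11..13: none
  a=14: (14, -4, 87), (14, 4, 87)  [2]
  a=15: (15, -8, 82), (15, -2, 81), (15, 2, 81), (15, 8, 82)  [4]
  a=16..17: none
  a=18: (18, -16, 71), (18, 16, 71)  [2]
  a=19..20: none
  a=21: (21, -10, 59), (21, -4, 58), (21, 4, 58), (21, 10, 59)  [4]
  a=22..24: none
  a=25: (25, -12, 50), (25, 12, 50)  [2]
  a=26: none
  a=27: (27, -2, 45), (27, 2, 45)  [2]
  a=28: none
  a=29: (29, -4, 42), (29, 4, 42)  [2]
  a=30: (30, -28, 47), (30, -8, 41), (30, 8, 41), (30, 28, 47)  [4]
  a=31..34: none
  a=35: (35, -32, 42), (35, -18, 37), (35, 18, 37), (35, 32, 42)  [4]
  a=36..40: none
Total reduced forms: 1 + 1 + 2 + 2 + 2 + 2 + 2 + 2 + 2 + 4 + 2 + 4 + 2 + 2 + 2 + 4 + 4 = 40
h = 40

40


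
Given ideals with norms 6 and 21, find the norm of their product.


N(IJ) = N(I) * N(J)
= 6 * 21
= 126

126


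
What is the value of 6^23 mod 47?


p = 47 is prime and the exponent is (p-1)/2 = 23, so by Euler's criterion 6^23 = (6/47) = +1 or -1 mod 47.
Compute by square-and-multiply:
  23 = 16 + 4 + 2 + 1 (binary 10111)
  Repeated squaring mod 47: 6^1 = 6, 6^2 = 36, 6^4 = 27, 6^8 = 24, 6^16 = 12
  6^23 = 6^16 * 6^4 * 6^2 * 6^1 = 12 * 27 * 36 * 6 mod 47
    12 * 27 = 324 = 42 mod 47
    42 * 36 = 1512 = 8 mod 47
    8 * 6 = 48 = 1 mod 47
  6^23 = 1 mod 47
Result 1: 6 is a quadratic residue mod 47.
6^23 mod 47 = 1

1


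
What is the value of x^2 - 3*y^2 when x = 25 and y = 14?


x^2 - d*y^2
= 25^2 - 3*14^2
= 625 - 588
= 37

37


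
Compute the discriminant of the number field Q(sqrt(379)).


For K = Q(sqrt(d)) with d squarefree: disc(K) = d if d = 1 mod 4, and disc(K) = 4d if d = 2 or 3 mod 4.
Here d = 379, and d mod 4 = 3.
d = 3 mod 4, not 1 (O_K = Z[sqrt(d)]), so disc(K) = 4d = 4 * (379) = 1516

1516


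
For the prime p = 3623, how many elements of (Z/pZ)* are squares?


For prime p, the number of non-zero quadratic residues is (p-1)/2.
= (3623-1)/2
= 1811

1811


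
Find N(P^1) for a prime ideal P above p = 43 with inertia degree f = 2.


N(P^a) = p^(a*f)
= 43^(1*2)
= 43^2
= 1849

1849


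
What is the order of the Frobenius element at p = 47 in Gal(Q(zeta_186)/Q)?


The Frobenius at p in Gal(Q(zeta_n)/Q) = (Z/nZ)* is the class of p, so its order is ord_186(47), the smallest k >= 1 with 47^k = 1 mod 186.
n = 186 = 2 * 3 * 31, phi(186) = 60; the order divides phi(n).
Divisors of 60: 1, 2, 3, 4, 5, 6, 10, 12, 15, 20, 30, 60
Repeated squaring mod 186: 47^1 = 47, 47^2 = 163, 47^4 = 157, 47^8 = 97, 47^16 = 109, 47^32 = 163
Test divisors in increasing order:
  k=1: 47^1 = 47 mod 186
  k=2: 47^2 = 163 mod 186
  k=3: 47^3 = 163 * 47 = 35 mod 186
  k=4: 47^4 = 157 mod 186
  k=5: 47^5 = 157 * 47 = 125 mod 186
  k=6: 47^6 = 157 * 163 = 109 mod 186
  k=10: 47^10 = 97 * 163 = 1 mod 186  <- first divisor giving 1
Order = 10

10


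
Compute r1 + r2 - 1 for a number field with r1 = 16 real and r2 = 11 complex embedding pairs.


By Dirichlet's unit theorem:
rank = r1 + r2 - 1
= 16 + 11 - 1
= 26

26


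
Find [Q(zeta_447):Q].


The degree equals Euler's totient phi(447).
447 = 3 * 149
phi(447) = 296

296


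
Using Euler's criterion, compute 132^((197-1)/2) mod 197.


p = 197 is prime and the exponent is (p-1)/2 = 98, so by Euler's criterion 132^98 = (132/197) = +1 or -1 mod 197.
Compute by square-and-multiply:
  98 = 64 + 32 + 2 (binary 1100010)
  Repeated squaring mod 197: 132^1 = 132, 132^2 = 88, 132^4 = 61, 132^8 = 175, 132^16 = 90, 132^32 = 23, 132^64 = 135
  132^98 = 132^64 * 132^32 * 132^2 = 135 * 23 * 88 mod 197
    135 * 23 = 3105 = 150 mod 197
    150 * 88 = 13200 = 1 mod 197
  132^98 = 1 mod 197
Result 1: 132 is a quadratic residue mod 197.
132^98 mod 197 = 1

1


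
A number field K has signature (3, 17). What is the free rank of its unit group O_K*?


By Dirichlet's unit theorem:
rank = r1 + r2 - 1
= 3 + 17 - 1
= 19

19


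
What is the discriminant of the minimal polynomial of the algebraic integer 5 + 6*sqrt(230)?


The element 5 + 6*sqrt(230) has minimal polynomial:
x^2 - 10*x - 8255
Discriminant = (-10)^2 - 4*(-8255)
= 100 + 33020
= 33120

33120


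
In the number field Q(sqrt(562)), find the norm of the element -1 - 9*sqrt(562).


N(a + b*sqrt(d)) = a^2 - d*b^2
= (-1)^2 - (562)*(-9)^2
= 1 - 45522
= -45521

-45521


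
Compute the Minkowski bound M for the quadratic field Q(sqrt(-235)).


d = -235, d mod 4 = 1, so disc(K) = d = -235; |disc(K)| = 235
Imaginary quadratic field, so n = 2, s = r2 = 1, r1 = 0
M = (n!/n^n) * (4/pi)^s * sqrt(|disc(K)|) = (2!/2^2) * (4/pi)^1 * sqrt(235)
= 0.5 * 1.273240 * 15.329710
= 9.7592

9.7592


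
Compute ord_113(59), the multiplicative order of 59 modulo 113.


We want ord_113(59), the smallest k >= 1 with 59^k = 1 mod 113.
n = 113 = 113, phi(113) = 112; the order divides phi(n).
Divisors of 112: 1, 2, 4, 7, 8, 14, 16, 28, 56, 112
Repeated squaring mod 113: 59^1 = 59, 59^2 = 91, 59^4 = 32, 59^8 = 7, 59^16 = 49, 59^32 = 28, 59^64 = 106
Test divisors in increasing order:
  k=1: 59^1 = 59 mod 113
  k=2: 59^2 = 91 mod 113
  k=4: 59^4 = 32 mod 113
  k=7: 59^7 = 32 * 91 * 59 = 48 mod 113
  k=8: 59^8 = 7 mod 113
  k=14: 59^14 = 7 * 32 * 91 = 44 mod 113
  k=16: 59^16 = 49 mod 113
  k=28: 59^28 = 49 * 7 * 32 = 15 mod 113
  k=56: 59^56 = 28 * 49 * 7 = 112 mod 113
  k=112: 59^112 = 106 * 28 * 49 = 1 mod 113  <- first divisor giving 1
Order = 112

112


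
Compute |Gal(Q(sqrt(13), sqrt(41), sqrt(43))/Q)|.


The 3 square roots of distinct primes are multiplicatively independent over Q,
so [K:Q] = 2^3 and Gal(K/Q) is isomorphic to (Z/2Z)^3.
|Gal| = 2^3 = 8

8


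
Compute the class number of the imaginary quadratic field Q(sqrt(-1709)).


K = Q(sqrt(-1709)). d mod 4 = 3, so D = disc(K) = 4d = -6836
h(K) equals the number of primitive reduced positive-definite forms (a, b, c) = a*x^2 + b*x*y + c*y^2 with b^2 - 4ac = D,
where reduced means |b| <= a <= c, with b >= 0 whenever |b| = a or a = c, and primitive means gcd(a, b, c) = 1.
Reduced forces 3a^2 <= |D| = 6836, so 1 <= a <= 47; b must have the parity of D, and c = (b^2 - D)/(4a) must be an integer >= a.
Enumerate a = 1..47, b in [-a, a]:
  a=1: (1, 0, 1709)  [1]
  a=2: (2, 2, 855)  [1]
  a=3: (3, -2, 570), (3, 2, 570)  [2]
  a=4: none
  a=5: (5, -2, 342), (5, 2, 342)  [2]
  a=6: (6, -2, 285), (6, 2, 285)  [2]
  a=7..8: none
  a=9: (9, -2, 190), (9, 2, 190)  [2]
  a=10: (10, -2, 171), (10, 2, 171)  [2]
  a=11..14: none
  a=15: (15, -8, 115), (15, -2, 114), (15, 2, 114), (15, 8, 115)  [4]
  a=16: none
  a=17: (17, -10, 102), (17, 10, 102)  [2]
  a=18: (18, -2, 95), (18, 2, 95)  [2]
  a=19: (19, -2, 90), (19, 2, 90)  [2]
  a=20..22: none
  a=23: (23, -8, 75), (23, 8, 75)  [2]
  a=24: none
  a=25: (25, -8, 69), (25, 8, 69)  [2]
  a=26: none
  a=27: (27, -20, 67), (27, 20, 67)  [2]
  a=28..29: none
  a=30: (30, -22, 61), (30, -2, 57), (30, 2, 57), (30, 22, 61)  [4]
  a=31..33: none
  a=34: (34, -10, 51), (34, 10, 51)  [2]
  a=35..36: none
  a=37: (37, -34, 54), (37, 34, 54)  [2]
  a=38: (38, -2, 45), (38, 2, 45)  [2]
  a=39..42: none
  a=43: (43, -42, 50), (43, 42, 50)  [2]
  a=44: none
  a=45: (45, -38, 46), (45, 38, 46)  [2]
  a=46..47: none
Total reduced forms: 1 + 1 + 2 + 2 + 2 + 2 + 2 + 4 + 2 + 2 + 2 + 2 + 2 + 2 + 4 + 2 + 2 + 2 + 2 + 2 = 42
h = 42

42


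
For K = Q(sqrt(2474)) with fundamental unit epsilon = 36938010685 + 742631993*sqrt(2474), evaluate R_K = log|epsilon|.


epsilon = 36938010685 + 742631993*sqrt(2474)
= 7.3876e+10
R = ln(7.3876e+10)
= 25.0257

25.0257


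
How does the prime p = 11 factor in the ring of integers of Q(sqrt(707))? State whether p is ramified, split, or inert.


K = Q(sqrt(707)). Since d mod 4 = 3, disc(K) = 2828.
Check p | disc: 2828 mod 11 = 1.
p does not divide disc. Compute Legendre symbol (d/p):
3^((11-1)/2) mod 11 = 1
(d/p) = 1, so p splits: (p) = P*P' with e=1, f=1, g=2.
Therefore p is split.

split


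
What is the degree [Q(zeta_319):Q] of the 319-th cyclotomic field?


The degree equals Euler's totient phi(319).
319 = 11 * 29
phi(319) = 280

280


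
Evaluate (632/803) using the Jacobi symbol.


Compute (632/803) via quadratic reciprocity:
  pull out 2: (2/803) = -1  (since 803 mod 8 = 3)
  pull out 2: (2/803) = -1  (since 803 mod 8 = 3)
  pull out 2: (2/803) = -1  (since 803 mod 8 = 3)
  reciprocity: (79/803) -> -(803/79)
  reduce: (13/79)
  reciprocity: (13/79) -> +(79/13)
  reduce: (1/13)
  (1/13) = 1
Product of signs = 1

1


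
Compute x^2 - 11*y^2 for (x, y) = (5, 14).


x^2 - d*y^2
= 5^2 - 11*14^2
= 25 - 2156
= -2131

-2131


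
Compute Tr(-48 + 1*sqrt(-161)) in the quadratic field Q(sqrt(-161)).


Tr(a + b*sqrt(d)) = (a + b*sqrt(d)) + (a - b*sqrt(d)) = 2a
= 2 * (-48)
= -96

-96


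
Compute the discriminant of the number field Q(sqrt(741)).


For K = Q(sqrt(d)) with d squarefree: disc(K) = d if d = 1 mod 4, and disc(K) = 4d if d = 2 or 3 mod 4.
Here d = 741, and d mod 4 = 1.
d = 1 mod 4 (O_K = Z[(1+sqrt(d))/2]), so disc(K) = d = 741

741


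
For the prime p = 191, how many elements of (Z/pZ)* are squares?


For prime p, the number of non-zero quadratic residues is (p-1)/2.
= (191-1)/2
= 95

95


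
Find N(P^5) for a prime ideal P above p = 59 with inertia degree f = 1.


N(P^a) = p^(a*f)
= 59^(5*1)
= 59^5
= 714924299

714924299


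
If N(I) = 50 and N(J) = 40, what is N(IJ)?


N(IJ) = N(I) * N(J)
= 50 * 40
= 2000

2000


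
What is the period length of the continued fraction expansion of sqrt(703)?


Run the CF algorithm for sqrt(703).
a_0 = floor(sqrt(703)) = 26; set m_0=0, q_0=1.
Recurrence: m' = q*a - m,  q' = (d - m'^2)/q,  a' = floor((a_0 + m')/q').
  step 1: m=26, q=27, a=1
  step 2: m=1, q=26, a=1
  step 3: m=25, q=3, a=17
  step 4: m=26, q=9, a=5
  step 5: m=19, q=38, a=1
  step 6: m=19, q=9, a=5
  step 7: m=26, q=3, a=17
  step 8: m=25, q=26, a=1
  step 9: m=1, q=27, a=1
  step 10: m=26, q=1, a=52
a_10 = 2*a_0 = 52, so the period closes here.
sqrt(703) = [26; 1, 1, 17, 5, 1, 5, 17, 1, 1, 52]
Period length = 10

10


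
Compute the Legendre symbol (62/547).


p = 547 is prime, so compute (62/547) with the reciprocity algorithm (Jacobi-symbol steps: pull out 2s via (2/n), flip via reciprocity, reduce):
  pull out 2: (2/547) = -1  (since 547 mod 8 = 3)
  reciprocity: (31/547) -> -(547/31)
  reduce: (20/31)
  pull out 2: (2/31) = +1  (since 31 mod 8 = 7)
  pull out 2: (2/31) = +1  (since 31 mod 8 = 7)
  reciprocity: (5/31) -> +(31/5)
  reduce: (1/5)
  (1/5) = 1
Product of signs = 1
(62/547) = 1

1


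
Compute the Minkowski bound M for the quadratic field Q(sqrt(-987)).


d = -987, d mod 4 = 1, so disc(K) = d = -987; |disc(K)| = 987
Imaginary quadratic field, so n = 2, s = r2 = 1, r1 = 0
M = (n!/n^n) * (4/pi)^s * sqrt(|disc(K)|) = (2!/2^2) * (4/pi)^1 * sqrt(987)
= 0.5 * 1.273240 * 31.416556
= 20.0004

20.0004


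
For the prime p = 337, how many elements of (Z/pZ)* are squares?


For prime p, the number of non-zero quadratic residues is (p-1)/2.
= (337-1)/2
= 168

168


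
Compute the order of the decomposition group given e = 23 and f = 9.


|D_P| = e * f
= 23 * 9
= 207

207


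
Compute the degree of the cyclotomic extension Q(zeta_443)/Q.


The degree equals Euler's totient phi(443).
443 = 443
phi(443) = 442

442


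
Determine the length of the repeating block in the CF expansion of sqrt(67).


Run the CF algorithm for sqrt(67).
a_0 = floor(sqrt(67)) = 8; set m_0=0, q_0=1.
Recurrence: m' = q*a - m,  q' = (d - m'^2)/q,  a' = floor((a_0 + m')/q').
  step 1: m=8, q=3, a=5
  step 2: m=7, q=6, a=2
  step 3: m=5, q=7, a=1
  step 4: m=2, q=9, a=1
  step 5: m=7, q=2, a=7
  step 6: m=7, q=9, a=1
  step 7: m=2, q=7, a=1
  step 8: m=5, q=6, a=2
  step 9: m=7, q=3, a=5
  step 10: m=8, q=1, a=16
a_10 = 2*a_0 = 16, so the period closes here.
sqrt(67) = [8; 5, 2, 1, 1, 7, 1, 1, 2, 5, 16]
Period length = 10

10


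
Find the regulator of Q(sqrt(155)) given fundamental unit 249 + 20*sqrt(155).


epsilon = 249 + 20*sqrt(155)
= 497.9980
R = ln(497.9980)
= 6.2106

6.2106


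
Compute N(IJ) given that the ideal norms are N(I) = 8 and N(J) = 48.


N(IJ) = N(I) * N(J)
= 8 * 48
= 384

384


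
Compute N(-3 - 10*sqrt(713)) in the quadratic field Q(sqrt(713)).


N(a + b*sqrt(d)) = a^2 - d*b^2
= (-3)^2 - (713)*(-10)^2
= 9 - 71300
= -71291

-71291


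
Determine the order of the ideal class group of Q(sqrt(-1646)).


K = Q(sqrt(-1646)). d mod 4 = 2, so D = disc(K) = 4d = -6584
h(K) equals the number of primitive reduced positive-definite forms (a, b, c) = a*x^2 + b*x*y + c*y^2 with b^2 - 4ac = D,
where reduced means |b| <= a <= c, with b >= 0 whenever |b| = a or a = c, and primitive means gcd(a, b, c) = 1.
Reduced forces 3a^2 <= |D| = 6584, so 1 <= a <= 46; b must have the parity of D, and c = (b^2 - D)/(4a) must be an integer >= a.
Enumerate a = 1..46, b in [-a, a]:
  a=1: (1, 0, 1646)  [1]
  a=2: (2, 0, 823)  [1]
  a=3: (3, -2, 549), (3, 2, 549)  [2]
  a=4: none
  a=5: (5, -4, 330), (5, 4, 330)  [2]
  a=6: (6, -4, 275), (6, 4, 275)  [2]
  a=7..8: none
  a=9: (9, -2, 183), (9, 2, 183)  [2]
  a=10: (10, -4, 165), (10, 4, 165)  [2]
  a=11: (11, -4, 150), (11, 4, 150)  [2]
  a=12..14: none
  a=15: (15, -14, 113), (15, -4, 110), (15, 4, 110), (15, 14, 113)  [4]
  a=16..17: none
  a=18: (18, -16, 95), (18, 16, 95)  [2]
  a=19: (19, -16, 90), (19, 16, 90)  [2]
  a=20..21: none
  a=22: (22, -4, 75), (22, 4, 75)  [2]
  a=23..24: none
  a=25: (25, -4, 66), (25, 4, 66)  [2]
  a=26: none
  a=27: (27, -2, 61), (27, 2, 61)  [2]
  a=28: none
  a=29: (29, -12, 58), (29, 12, 58)  [2]
  a=30: (30, -16, 57), (30, -4, 55), (30, 4, 55), (30, 16, 57)  [4]
  a=31: (31, -22, 57), (31, 22, 57)  [2]
  a=32: none
  a=33: (33, -26, 55), (33, -4, 50), (33, 4, 50), (33, 26, 55)  [4]
  a=34..37: none
  a=38: (38, -16, 45), (38, 16, 45)  [2]
  a=39..42: none
  a=43: (43, -34, 45), (43, 34, 45)  [2]
  a=44..46: none
Total reduced forms: 1 + 1 + 2 + 2 + 2 + 2 + 2 + 2 + 4 + 2 + 2 + 2 + 2 + 2 + 2 + 4 + 2 + 4 + 2 + 2 = 44
h = 44

44


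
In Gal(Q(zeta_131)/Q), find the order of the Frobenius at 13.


The Frobenius at p in Gal(Q(zeta_n)/Q) = (Z/nZ)* is the class of p, so its order is ord_131(13), the smallest k >= 1 with 13^k = 1 mod 131.
n = 131 = 131, phi(131) = 130; the order divides phi(n).
Divisors of 130: 1, 2, 5, 10, 13, 26, 65, 130
Repeated squaring mod 131: 13^1 = 13, 13^2 = 38, 13^4 = 3, 13^8 = 9, 13^16 = 81, 13^32 = 11, 13^64 = 121, 13^128 = 100
Test divisors in increasing order:
  k=1: 13^1 = 13 mod 131
  k=2: 13^2 = 38 mod 131
  k=5: 13^5 = 3 * 13 = 39 mod 131
  k=10: 13^10 = 9 * 38 = 80 mod 131
  k=13: 13^13 = 9 * 3 * 13 = 89 mod 131
  k=26: 13^26 = 81 * 9 * 38 = 61 mod 131
  k=65: 13^65 = 121 * 13 = 1 mod 131  <- first divisor giving 1
Order = 65

65


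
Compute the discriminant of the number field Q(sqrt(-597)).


For K = Q(sqrt(d)) with d squarefree: disc(K) = d if d = 1 mod 4, and disc(K) = 4d if d = 2 or 3 mod 4.
Here d = -597, and d mod 4 = 3.
d = 3 mod 4, not 1 (O_K = Z[sqrt(d)]), so disc(K) = 4d = 4 * (-597) = -2388

-2388


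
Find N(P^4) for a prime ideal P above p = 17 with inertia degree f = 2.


N(P^a) = p^(a*f)
= 17^(4*2)
= 17^8
= 6975757441

6975757441


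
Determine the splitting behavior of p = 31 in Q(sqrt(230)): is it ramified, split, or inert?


K = Q(sqrt(230)). Since d mod 4 = 2, disc(K) = 920.
Check p | disc: 920 mod 31 = 21.
p does not divide disc. Compute Legendre symbol (d/p):
13^((31-1)/2) mod 31 = -1
(d/p) = -1, so p is inert: (p) stays prime with e=1, f=2, g=1.
Therefore p is inert.

inert


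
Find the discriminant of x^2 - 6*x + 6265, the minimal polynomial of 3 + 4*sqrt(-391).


The element 3 + 4*sqrt(-391) has minimal polynomial:
x^2 - 6*x + 6265
Discriminant = (-6)^2 - 4*(6265)
= 36 - 25060
= -25024

-25024


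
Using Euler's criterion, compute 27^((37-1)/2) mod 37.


p = 37 is prime and the exponent is (p-1)/2 = 18, so by Euler's criterion 27^18 = (27/37) = +1 or -1 mod 37.
Compute by square-and-multiply:
  18 = 16 + 2 (binary 10010)
  Repeated squaring mod 37: 27^1 = 27, 27^2 = 26, 27^4 = 10, 27^8 = 26, 27^16 = 10
  27^18 = 27^16 * 27^2 = 10 * 26 mod 37
    10 * 26 = 260 = 1 mod 37
  27^18 = 1 mod 37
Result 1: 27 is a quadratic residue mod 37.
27^18 mod 37 = 1

1


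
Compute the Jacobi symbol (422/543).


Compute (422/543) via quadratic reciprocity:
  pull out 2: (2/543) = +1  (since 543 mod 8 = 7)
  reciprocity: (211/543) -> -(543/211)
  reduce: (121/211)
  reciprocity: (121/211) -> +(211/121)
  reduce: (90/121)
  pull out 2: (2/121) = +1  (since 121 mod 8 = 1)
  reciprocity: (45/121) -> +(121/45)
  reduce: (31/45)
  reciprocity: (31/45) -> +(45/31)
  reduce: (14/31)
  pull out 2: (2/31) = +1  (since 31 mod 8 = 7)
  reciprocity: (7/31) -> -(31/7)
  reduce: (3/7)
  reciprocity: (3/7) -> -(7/3)
  reduce: (1/3)
  (1/3) = 1
Product of signs = -1

-1


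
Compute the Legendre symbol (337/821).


p = 821 is prime, so compute (337/821) with the reciprocity algorithm (Jacobi-symbol steps: pull out 2s via (2/n), flip via reciprocity, reduce):
  reciprocity: (337/821) -> +(821/337)
  reduce: (147/337)
  reciprocity: (147/337) -> +(337/147)
  reduce: (43/147)
  reciprocity: (43/147) -> -(147/43)
  reduce: (18/43)
  pull out 2: (2/43) = -1  (since 43 mod 8 = 3)
  reciprocity: (9/43) -> +(43/9)
  reduce: (7/9)
  reciprocity: (7/9) -> +(9/7)
  reduce: (2/7)
  pull out 2: (2/7) = +1  (since 7 mod 8 = 7)
  (1/7) = 1
Product of signs = 1
(337/821) = 1

1


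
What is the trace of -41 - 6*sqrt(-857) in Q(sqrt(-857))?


Tr(a + b*sqrt(d)) = (a + b*sqrt(d)) + (a - b*sqrt(d)) = 2a
= 2 * (-41)
= -82

-82


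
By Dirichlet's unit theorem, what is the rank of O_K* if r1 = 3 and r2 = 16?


By Dirichlet's unit theorem:
rank = r1 + r2 - 1
= 3 + 16 - 1
= 18

18


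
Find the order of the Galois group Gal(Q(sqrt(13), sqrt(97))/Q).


The 2 square roots of distinct primes are multiplicatively independent over Q,
so [K:Q] = 2^2 and Gal(K/Q) is isomorphic to (Z/2Z)^2.
|Gal| = 2^2 = 4

4


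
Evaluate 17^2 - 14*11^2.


x^2 - d*y^2
= 17^2 - 14*11^2
= 289 - 1694
= -1405

-1405


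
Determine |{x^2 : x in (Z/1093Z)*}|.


For prime p, the number of non-zero quadratic residues is (p-1)/2.
= (1093-1)/2
= 546

546


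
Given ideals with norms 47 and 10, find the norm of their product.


N(IJ) = N(I) * N(J)
= 47 * 10
= 470

470


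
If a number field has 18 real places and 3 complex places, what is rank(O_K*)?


By Dirichlet's unit theorem:
rank = r1 + r2 - 1
= 18 + 3 - 1
= 20

20


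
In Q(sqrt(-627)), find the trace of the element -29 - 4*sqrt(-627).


Tr(a + b*sqrt(d)) = (a + b*sqrt(d)) + (a - b*sqrt(d)) = 2a
= 2 * (-29)
= -58

-58


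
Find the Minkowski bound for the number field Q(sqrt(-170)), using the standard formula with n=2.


d = -170, d mod 4 = 2, so disc(K) = 4d = -680; |disc(K)| = 680
Imaginary quadratic field, so n = 2, s = r2 = 1, r1 = 0
M = (n!/n^n) * (4/pi)^s * sqrt(|disc(K)|) = (2!/2^2) * (4/pi)^1 * sqrt(680)
= 0.5 * 1.273240 * 26.076810
= 16.6010

16.6010


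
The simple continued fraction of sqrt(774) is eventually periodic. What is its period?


Run the CF algorithm for sqrt(774).
a_0 = floor(sqrt(774)) = 27; set m_0=0, q_0=1.
Recurrence: m' = q*a - m,  q' = (d - m'^2)/q,  a' = floor((a_0 + m')/q').
  step 1: m=27, q=45, a=1
  step 2: m=18, q=10, a=4
  step 3: m=22, q=29, a=1
  step 4: m=7, q=25, a=1
  step 5: m=18, q=18, a=2
  step 6: m=18, q=25, a=1
  step 7: m=7, q=29, a=1
  step 8: m=22, q=10, a=4
  step 9: m=18, q=45, a=1
  step 10: m=27, q=1, a=54
a_10 = 2*a_0 = 54, so the period closes here.
sqrt(774) = [27; 1, 4, 1, 1, 2, 1, 1, 4, 1, 54]
Period length = 10

10


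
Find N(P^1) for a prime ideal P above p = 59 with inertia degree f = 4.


N(P^a) = p^(a*f)
= 59^(1*4)
= 59^4
= 12117361

12117361


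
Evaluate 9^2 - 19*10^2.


x^2 - d*y^2
= 9^2 - 19*10^2
= 81 - 1900
= -1819

-1819


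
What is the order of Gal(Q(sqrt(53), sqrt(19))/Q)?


The 2 square roots of distinct primes are multiplicatively independent over Q,
so [K:Q] = 2^2 and Gal(K/Q) is isomorphic to (Z/2Z)^2.
|Gal| = 2^2 = 4

4


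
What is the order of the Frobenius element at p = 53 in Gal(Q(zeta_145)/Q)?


The Frobenius at p in Gal(Q(zeta_n)/Q) = (Z/nZ)* is the class of p, so its order is ord_145(53), the smallest k >= 1 with 53^k = 1 mod 145.
n = 145 = 5 * 29, phi(145) = 112; the order divides phi(n).
Divisors of 112: 1, 2, 4, 7, 8, 14, 16, 28, 56, 112
Repeated squaring mod 145: 53^1 = 53, 53^2 = 54, 53^4 = 16, 53^8 = 111, 53^16 = 141, 53^32 = 16, 53^64 = 111
Test divisors in increasing order:
  k=1: 53^1 = 53 mod 145
  k=2: 53^2 = 54 mod 145
  k=4: 53^4 = 16 mod 145
  k=7: 53^7 = 16 * 54 * 53 = 117 mod 145
  k=8: 53^8 = 111 mod 145
  k=14: 53^14 = 111 * 16 * 54 = 59 mod 145
  k=16: 53^16 = 141 mod 145
  k=28: 53^28 = 141 * 111 * 16 = 1 mod 145  <- first divisor giving 1
Order = 28

28


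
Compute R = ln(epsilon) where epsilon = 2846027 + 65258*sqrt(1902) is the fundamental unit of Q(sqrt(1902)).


epsilon = 2846027 + 65258*sqrt(1902)
= 5.6921e+06
R = ln(5.6921e+06)
= 15.5546

15.5546


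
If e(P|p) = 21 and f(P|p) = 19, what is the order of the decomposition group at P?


|D_P| = e * f
= 21 * 19
= 399

399


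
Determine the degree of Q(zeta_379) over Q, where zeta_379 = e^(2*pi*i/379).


The degree equals Euler's totient phi(379).
379 = 379
phi(379) = 378

378


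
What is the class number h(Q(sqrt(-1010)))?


K = Q(sqrt(-1010)). d mod 4 = 2, so D = disc(K) = 4d = -4040
h(K) equals the number of primitive reduced positive-definite forms (a, b, c) = a*x^2 + b*x*y + c*y^2 with b^2 - 4ac = D,
where reduced means |b| <= a <= c, with b >= 0 whenever |b| = a or a = c, and primitive means gcd(a, b, c) = 1.
Reduced forces 3a^2 <= |D| = 4040, so 1 <= a <= 36; b must have the parity of D, and c = (b^2 - D)/(4a) must be an integer >= a.
Enumerate a = 1..36, b in [-a, a]:
  a=1: (1, 0, 1010)  [1]
  a=2: (2, 0, 505)  [1]
  a=3: (3, -2, 337), (3, 2, 337)  [2]
  a=4: none
  a=5: (5, 0, 202)  [1]
  a=6: (6, -4, 169), (6, 4, 169)  [2]
  a=7..8: none
  a=9: (9, -8, 114), (9, 8, 114)  [2]
  a=10: (10, 0, 101)  [1]
  a=11..12: none
  a=13: (13, -4, 78), (13, 4, 78)  [2]
  a=14: none
  a=15: (15, -10, 69), (15, 10, 69)  [2]
  a=16..17: none
  a=18: (18, -8, 57), (18, 8, 57)  [2]
  a=19: (19, -8, 54), (19, 8, 54)  [2]
  a=20..22: none
  a=23: (23, -10, 45), (23, 10, 45)  [2]
  a=24..25: none
  a=26: (26, -4, 39), (26, 4, 39)  [2]
  a=27: (27, -8, 38), (27, 8, 38)  [2]
  a=28: none
  a=29: (29, -22, 39), (29, 22, 39)  [2]
  a=30: (30, -20, 37), (30, 20, 37)  [2]
  a=31..36: none
Total reduced forms: 1 + 1 + 2 + 1 + 2 + 2 + 1 + 2 + 2 + 2 + 2 + 2 + 2 + 2 + 2 + 2 = 28
h = 28

28


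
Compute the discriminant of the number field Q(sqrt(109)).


For K = Q(sqrt(d)) with d squarefree: disc(K) = d if d = 1 mod 4, and disc(K) = 4d if d = 2 or 3 mod 4.
Here d = 109, and d mod 4 = 1.
d = 1 mod 4 (O_K = Z[(1+sqrt(d))/2]), so disc(K) = d = 109

109


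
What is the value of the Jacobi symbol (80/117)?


Compute (80/117) via quadratic reciprocity:
  pull out 2: (2/117) = -1  (since 117 mod 8 = 5)
  pull out 2: (2/117) = -1  (since 117 mod 8 = 5)
  pull out 2: (2/117) = -1  (since 117 mod 8 = 5)
  pull out 2: (2/117) = -1  (since 117 mod 8 = 5)
  reciprocity: (5/117) -> +(117/5)
  reduce: (2/5)
  pull out 2: (2/5) = -1  (since 5 mod 8 = 5)
  (1/5) = 1
Product of signs = -1

-1


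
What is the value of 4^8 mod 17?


p = 17 is prime and the exponent is (p-1)/2 = 8, so by Euler's criterion 4^8 = (4/17) = +1 or -1 mod 17.
Compute by square-and-multiply:
  8 = 8 (binary 1000)
  Repeated squaring mod 17: 4^1 = 4, 4^2 = 16, 4^4 = 1, 4^8 = 1
  4^8 = 1 mod 17
Result 1: 4 is a quadratic residue mod 17.
4^8 mod 17 = 1

1


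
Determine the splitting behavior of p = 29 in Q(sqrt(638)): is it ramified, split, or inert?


K = Q(sqrt(638)). Since d mod 4 = 2, disc(K) = 2552.
Check p | disc: 2552 mod 29 = 0.
p divides disc, so p ramifies: (p) = P^2 with e=2, f=1, g=1.
Therefore p is ramified.

ramified


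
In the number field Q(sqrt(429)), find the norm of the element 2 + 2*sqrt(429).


N(a + b*sqrt(d)) = a^2 - d*b^2
= (2)^2 - (429)*(2)^2
= 4 - 1716
= -1712

-1712


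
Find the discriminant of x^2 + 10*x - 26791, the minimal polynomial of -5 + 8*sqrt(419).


The element -5 + 8*sqrt(419) has minimal polynomial:
x^2 + 10*x - 26791
Discriminant = (10)^2 - 4*(-26791)
= 100 + 107164
= 107264

107264


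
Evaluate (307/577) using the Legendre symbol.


p = 577 is prime, so compute (307/577) with the reciprocity algorithm (Jacobi-symbol steps: pull out 2s via (2/n), flip via reciprocity, reduce):
  reciprocity: (307/577) -> +(577/307)
  reduce: (270/307)
  pull out 2: (2/307) = -1  (since 307 mod 8 = 3)
  reciprocity: (135/307) -> -(307/135)
  reduce: (37/135)
  reciprocity: (37/135) -> +(135/37)
  reduce: (24/37)
  pull out 2: (2/37) = -1  (since 37 mod 8 = 5)
  pull out 2: (2/37) = -1  (since 37 mod 8 = 5)
  pull out 2: (2/37) = -1  (since 37 mod 8 = 5)
  reciprocity: (3/37) -> +(37/3)
  reduce: (1/3)
  (1/3) = 1
Product of signs = -1
(307/577) = -1

-1


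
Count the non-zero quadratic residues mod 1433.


For prime p, the number of non-zero quadratic residues is (p-1)/2.
= (1433-1)/2
= 716

716


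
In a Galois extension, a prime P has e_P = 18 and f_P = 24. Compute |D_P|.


|D_P| = e * f
= 18 * 24
= 432

432


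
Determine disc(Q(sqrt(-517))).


For K = Q(sqrt(d)) with d squarefree: disc(K) = d if d = 1 mod 4, and disc(K) = 4d if d = 2 or 3 mod 4.
Here d = -517, and d mod 4 = 3.
d = 3 mod 4, not 1 (O_K = Z[sqrt(d)]), so disc(K) = 4d = 4 * (-517) = -2068

-2068


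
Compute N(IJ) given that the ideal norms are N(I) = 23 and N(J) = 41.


N(IJ) = N(I) * N(J)
= 23 * 41
= 943

943


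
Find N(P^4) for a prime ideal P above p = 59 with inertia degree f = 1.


N(P^a) = p^(a*f)
= 59^(4*1)
= 59^4
= 12117361

12117361


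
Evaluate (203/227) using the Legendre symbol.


p = 227 is prime, so compute (203/227) with the reciprocity algorithm (Jacobi-symbol steps: pull out 2s via (2/n), flip via reciprocity, reduce):
  reciprocity: (203/227) -> -(227/203)
  reduce: (24/203)
  pull out 2: (2/203) = -1  (since 203 mod 8 = 3)
  pull out 2: (2/203) = -1  (since 203 mod 8 = 3)
  pull out 2: (2/203) = -1  (since 203 mod 8 = 3)
  reciprocity: (3/203) -> -(203/3)
  reduce: (2/3)
  pull out 2: (2/3) = -1  (since 3 mod 8 = 3)
  (1/3) = 1
Product of signs = 1
(203/227) = 1

1


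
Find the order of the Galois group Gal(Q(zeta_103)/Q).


|Gal(Q(zeta_103)/Q)| = phi(103)
= 102

102


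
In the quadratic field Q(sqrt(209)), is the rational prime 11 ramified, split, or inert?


K = Q(sqrt(209)). Since d mod 4 = 1, disc(K) = 209.
Check p | disc: 209 mod 11 = 0.
p divides disc, so p ramifies: (p) = P^2 with e=2, f=1, g=1.
Therefore p is ramified.

ramified


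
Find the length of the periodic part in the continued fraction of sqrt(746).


Run the CF algorithm for sqrt(746).
a_0 = floor(sqrt(746)) = 27; set m_0=0, q_0=1.
Recurrence: m' = q*a - m,  q' = (d - m'^2)/q,  a' = floor((a_0 + m')/q').
  step 1: m=27, q=17, a=3
  step 2: m=24, q=10, a=5
  step 3: m=26, q=7, a=7
  step 4: m=23, q=31, a=1
  step 5: m=8, q=22, a=1
  step 6: m=14, q=25, a=1
  step 7: m=11, q=25, a=1
  step 8: m=14, q=22, a=1
  step 9: m=8, q=31, a=1
  step 10: m=23, q=7, a=7
  step 11: m=26, q=10, a=5
  step 12: m=24, q=17, a=3
  step 13: m=27, q=1, a=54
a_13 = 2*a_0 = 54, so the period closes here.
sqrt(746) = [27; 3, 5, 7, 1, 1, 1, 1, 1, 1, 7, 5, 3, 54]
Period length = 13

13


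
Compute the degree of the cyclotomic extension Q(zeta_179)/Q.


The degree equals Euler's totient phi(179).
179 = 179
phi(179) = 178

178


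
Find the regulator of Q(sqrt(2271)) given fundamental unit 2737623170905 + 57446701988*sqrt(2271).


epsilon = 2737623170905 + 57446701988*sqrt(2271)
= 5.4752e+12
R = ln(5.4752e+12)
= 29.3313

29.3313


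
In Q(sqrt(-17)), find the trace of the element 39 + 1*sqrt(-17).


Tr(a + b*sqrt(d)) = (a + b*sqrt(d)) + (a - b*sqrt(d)) = 2a
= 2 * (39)
= 78

78


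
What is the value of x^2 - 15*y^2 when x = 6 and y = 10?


x^2 - d*y^2
= 6^2 - 15*10^2
= 36 - 1500
= -1464

-1464


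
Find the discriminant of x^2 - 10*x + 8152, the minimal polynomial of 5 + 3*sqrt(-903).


The element 5 + 3*sqrt(-903) has minimal polynomial:
x^2 - 10*x + 8152
Discriminant = (-10)^2 - 4*(8152)
= 100 - 32608
= -32508

-32508


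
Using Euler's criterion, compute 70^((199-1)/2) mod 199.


p = 199 is prime and the exponent is (p-1)/2 = 99, so by Euler's criterion 70^99 = (70/199) = +1 or -1 mod 199.
Compute by square-and-multiply:
  99 = 64 + 32 + 2 + 1 (binary 1100011)
  Repeated squaring mod 199: 70^1 = 70, 70^2 = 124, 70^4 = 53, 70^8 = 23, 70^16 = 131, 70^32 = 47, 70^64 = 20
  70^99 = 70^64 * 70^32 * 70^2 * 70^1 = 20 * 47 * 124 * 70 mod 199
    20 * 47 = 940 = 144 mod 199
    144 * 124 = 17856 = 145 mod 199
    145 * 70 = 10150 = 1 mod 199
  70^99 = 1 mod 199
Result 1: 70 is a quadratic residue mod 199.
70^99 mod 199 = 1

1


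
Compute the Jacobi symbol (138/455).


Compute (138/455) via quadratic reciprocity:
  pull out 2: (2/455) = +1  (since 455 mod 8 = 7)
  reciprocity: (69/455) -> +(455/69)
  reduce: (41/69)
  reciprocity: (41/69) -> +(69/41)
  reduce: (28/41)
  pull out 2: (2/41) = +1  (since 41 mod 8 = 1)
  pull out 2: (2/41) = +1  (since 41 mod 8 = 1)
  reciprocity: (7/41) -> +(41/7)
  reduce: (6/7)
  pull out 2: (2/7) = +1  (since 7 mod 8 = 7)
  reciprocity: (3/7) -> -(7/3)
  reduce: (1/3)
  (1/3) = 1
Product of signs = -1

-1


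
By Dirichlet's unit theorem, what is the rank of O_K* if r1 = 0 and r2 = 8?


By Dirichlet's unit theorem:
rank = r1 + r2 - 1
= 0 + 8 - 1
= 7

7


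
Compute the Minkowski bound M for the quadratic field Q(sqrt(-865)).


d = -865, d mod 4 = 3, so disc(K) = 4d = -3460; |disc(K)| = 3460
Imaginary quadratic field, so n = 2, s = r2 = 1, r1 = 0
M = (n!/n^n) * (4/pi)^s * sqrt(|disc(K)|) = (2!/2^2) * (4/pi)^1 * sqrt(3460)
= 0.5 * 1.273240 * 58.821765
= 37.4471

37.4471
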